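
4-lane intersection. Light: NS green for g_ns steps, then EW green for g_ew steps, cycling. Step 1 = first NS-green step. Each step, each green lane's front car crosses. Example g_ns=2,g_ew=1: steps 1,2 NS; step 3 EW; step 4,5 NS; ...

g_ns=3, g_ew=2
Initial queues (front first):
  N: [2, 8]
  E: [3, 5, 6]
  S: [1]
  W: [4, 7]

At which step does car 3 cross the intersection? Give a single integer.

Step 1 [NS]: N:car2-GO,E:wait,S:car1-GO,W:wait | queues: N=1 E=3 S=0 W=2
Step 2 [NS]: N:car8-GO,E:wait,S:empty,W:wait | queues: N=0 E=3 S=0 W=2
Step 3 [NS]: N:empty,E:wait,S:empty,W:wait | queues: N=0 E=3 S=0 W=2
Step 4 [EW]: N:wait,E:car3-GO,S:wait,W:car4-GO | queues: N=0 E=2 S=0 W=1
Step 5 [EW]: N:wait,E:car5-GO,S:wait,W:car7-GO | queues: N=0 E=1 S=0 W=0
Step 6 [NS]: N:empty,E:wait,S:empty,W:wait | queues: N=0 E=1 S=0 W=0
Step 7 [NS]: N:empty,E:wait,S:empty,W:wait | queues: N=0 E=1 S=0 W=0
Step 8 [NS]: N:empty,E:wait,S:empty,W:wait | queues: N=0 E=1 S=0 W=0
Step 9 [EW]: N:wait,E:car6-GO,S:wait,W:empty | queues: N=0 E=0 S=0 W=0
Car 3 crosses at step 4

4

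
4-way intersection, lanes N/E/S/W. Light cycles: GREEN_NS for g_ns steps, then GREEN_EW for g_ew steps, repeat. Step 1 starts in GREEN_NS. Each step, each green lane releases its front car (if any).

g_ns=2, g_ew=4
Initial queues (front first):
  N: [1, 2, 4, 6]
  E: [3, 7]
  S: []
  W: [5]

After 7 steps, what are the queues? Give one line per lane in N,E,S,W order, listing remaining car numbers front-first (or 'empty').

Step 1 [NS]: N:car1-GO,E:wait,S:empty,W:wait | queues: N=3 E=2 S=0 W=1
Step 2 [NS]: N:car2-GO,E:wait,S:empty,W:wait | queues: N=2 E=2 S=0 W=1
Step 3 [EW]: N:wait,E:car3-GO,S:wait,W:car5-GO | queues: N=2 E=1 S=0 W=0
Step 4 [EW]: N:wait,E:car7-GO,S:wait,W:empty | queues: N=2 E=0 S=0 W=0
Step 5 [EW]: N:wait,E:empty,S:wait,W:empty | queues: N=2 E=0 S=0 W=0
Step 6 [EW]: N:wait,E:empty,S:wait,W:empty | queues: N=2 E=0 S=0 W=0
Step 7 [NS]: N:car4-GO,E:wait,S:empty,W:wait | queues: N=1 E=0 S=0 W=0

N: 6
E: empty
S: empty
W: empty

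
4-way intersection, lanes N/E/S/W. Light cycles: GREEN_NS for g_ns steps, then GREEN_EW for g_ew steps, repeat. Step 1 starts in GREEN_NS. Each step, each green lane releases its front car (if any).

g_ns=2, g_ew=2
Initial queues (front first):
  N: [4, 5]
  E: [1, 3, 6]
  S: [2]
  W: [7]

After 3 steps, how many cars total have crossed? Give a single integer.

Step 1 [NS]: N:car4-GO,E:wait,S:car2-GO,W:wait | queues: N=1 E=3 S=0 W=1
Step 2 [NS]: N:car5-GO,E:wait,S:empty,W:wait | queues: N=0 E=3 S=0 W=1
Step 3 [EW]: N:wait,E:car1-GO,S:wait,W:car7-GO | queues: N=0 E=2 S=0 W=0
Cars crossed by step 3: 5

Answer: 5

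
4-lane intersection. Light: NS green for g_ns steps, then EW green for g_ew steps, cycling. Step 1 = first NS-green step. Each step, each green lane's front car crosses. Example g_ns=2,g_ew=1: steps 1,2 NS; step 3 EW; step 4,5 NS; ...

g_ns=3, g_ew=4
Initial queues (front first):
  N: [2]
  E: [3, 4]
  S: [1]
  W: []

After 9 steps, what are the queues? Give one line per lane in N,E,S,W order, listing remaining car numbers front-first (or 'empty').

Step 1 [NS]: N:car2-GO,E:wait,S:car1-GO,W:wait | queues: N=0 E=2 S=0 W=0
Step 2 [NS]: N:empty,E:wait,S:empty,W:wait | queues: N=0 E=2 S=0 W=0
Step 3 [NS]: N:empty,E:wait,S:empty,W:wait | queues: N=0 E=2 S=0 W=0
Step 4 [EW]: N:wait,E:car3-GO,S:wait,W:empty | queues: N=0 E=1 S=0 W=0
Step 5 [EW]: N:wait,E:car4-GO,S:wait,W:empty | queues: N=0 E=0 S=0 W=0

N: empty
E: empty
S: empty
W: empty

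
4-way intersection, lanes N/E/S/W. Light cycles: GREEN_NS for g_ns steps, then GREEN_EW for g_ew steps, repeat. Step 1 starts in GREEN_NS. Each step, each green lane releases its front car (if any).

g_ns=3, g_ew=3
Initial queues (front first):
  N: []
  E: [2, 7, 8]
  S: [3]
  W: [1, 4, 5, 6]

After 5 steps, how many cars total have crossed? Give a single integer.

Step 1 [NS]: N:empty,E:wait,S:car3-GO,W:wait | queues: N=0 E=3 S=0 W=4
Step 2 [NS]: N:empty,E:wait,S:empty,W:wait | queues: N=0 E=3 S=0 W=4
Step 3 [NS]: N:empty,E:wait,S:empty,W:wait | queues: N=0 E=3 S=0 W=4
Step 4 [EW]: N:wait,E:car2-GO,S:wait,W:car1-GO | queues: N=0 E=2 S=0 W=3
Step 5 [EW]: N:wait,E:car7-GO,S:wait,W:car4-GO | queues: N=0 E=1 S=0 W=2
Cars crossed by step 5: 5

Answer: 5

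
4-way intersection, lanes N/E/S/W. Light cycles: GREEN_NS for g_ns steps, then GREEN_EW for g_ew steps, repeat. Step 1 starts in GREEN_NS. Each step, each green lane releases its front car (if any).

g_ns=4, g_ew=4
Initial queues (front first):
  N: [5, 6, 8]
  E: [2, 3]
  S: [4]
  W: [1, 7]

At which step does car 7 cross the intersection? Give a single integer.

Step 1 [NS]: N:car5-GO,E:wait,S:car4-GO,W:wait | queues: N=2 E=2 S=0 W=2
Step 2 [NS]: N:car6-GO,E:wait,S:empty,W:wait | queues: N=1 E=2 S=0 W=2
Step 3 [NS]: N:car8-GO,E:wait,S:empty,W:wait | queues: N=0 E=2 S=0 W=2
Step 4 [NS]: N:empty,E:wait,S:empty,W:wait | queues: N=0 E=2 S=0 W=2
Step 5 [EW]: N:wait,E:car2-GO,S:wait,W:car1-GO | queues: N=0 E=1 S=0 W=1
Step 6 [EW]: N:wait,E:car3-GO,S:wait,W:car7-GO | queues: N=0 E=0 S=0 W=0
Car 7 crosses at step 6

6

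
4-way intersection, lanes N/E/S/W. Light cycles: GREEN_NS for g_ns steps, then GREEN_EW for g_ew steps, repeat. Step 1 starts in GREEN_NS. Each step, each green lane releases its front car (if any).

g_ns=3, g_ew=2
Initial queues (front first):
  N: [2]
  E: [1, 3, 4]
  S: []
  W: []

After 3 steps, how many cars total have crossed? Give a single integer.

Step 1 [NS]: N:car2-GO,E:wait,S:empty,W:wait | queues: N=0 E=3 S=0 W=0
Step 2 [NS]: N:empty,E:wait,S:empty,W:wait | queues: N=0 E=3 S=0 W=0
Step 3 [NS]: N:empty,E:wait,S:empty,W:wait | queues: N=0 E=3 S=0 W=0
Cars crossed by step 3: 1

Answer: 1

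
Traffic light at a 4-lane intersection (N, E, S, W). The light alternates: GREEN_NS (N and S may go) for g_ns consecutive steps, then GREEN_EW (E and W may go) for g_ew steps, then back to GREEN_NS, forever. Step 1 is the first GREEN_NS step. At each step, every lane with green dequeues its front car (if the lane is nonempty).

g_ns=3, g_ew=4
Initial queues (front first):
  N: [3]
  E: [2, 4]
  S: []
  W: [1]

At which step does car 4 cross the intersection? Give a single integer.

Step 1 [NS]: N:car3-GO,E:wait,S:empty,W:wait | queues: N=0 E=2 S=0 W=1
Step 2 [NS]: N:empty,E:wait,S:empty,W:wait | queues: N=0 E=2 S=0 W=1
Step 3 [NS]: N:empty,E:wait,S:empty,W:wait | queues: N=0 E=2 S=0 W=1
Step 4 [EW]: N:wait,E:car2-GO,S:wait,W:car1-GO | queues: N=0 E=1 S=0 W=0
Step 5 [EW]: N:wait,E:car4-GO,S:wait,W:empty | queues: N=0 E=0 S=0 W=0
Car 4 crosses at step 5

5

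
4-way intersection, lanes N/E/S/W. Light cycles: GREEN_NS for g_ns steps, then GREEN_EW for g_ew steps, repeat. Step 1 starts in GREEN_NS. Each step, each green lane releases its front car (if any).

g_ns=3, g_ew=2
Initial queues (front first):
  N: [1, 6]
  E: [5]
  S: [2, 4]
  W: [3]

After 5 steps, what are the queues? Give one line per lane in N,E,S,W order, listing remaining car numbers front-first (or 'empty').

Step 1 [NS]: N:car1-GO,E:wait,S:car2-GO,W:wait | queues: N=1 E=1 S=1 W=1
Step 2 [NS]: N:car6-GO,E:wait,S:car4-GO,W:wait | queues: N=0 E=1 S=0 W=1
Step 3 [NS]: N:empty,E:wait,S:empty,W:wait | queues: N=0 E=1 S=0 W=1
Step 4 [EW]: N:wait,E:car5-GO,S:wait,W:car3-GO | queues: N=0 E=0 S=0 W=0

N: empty
E: empty
S: empty
W: empty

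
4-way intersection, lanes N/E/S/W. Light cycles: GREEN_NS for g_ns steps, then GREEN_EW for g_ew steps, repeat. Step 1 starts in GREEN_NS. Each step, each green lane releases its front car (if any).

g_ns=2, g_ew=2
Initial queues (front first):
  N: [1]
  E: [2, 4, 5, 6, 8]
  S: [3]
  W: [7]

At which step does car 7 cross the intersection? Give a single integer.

Step 1 [NS]: N:car1-GO,E:wait,S:car3-GO,W:wait | queues: N=0 E=5 S=0 W=1
Step 2 [NS]: N:empty,E:wait,S:empty,W:wait | queues: N=0 E=5 S=0 W=1
Step 3 [EW]: N:wait,E:car2-GO,S:wait,W:car7-GO | queues: N=0 E=4 S=0 W=0
Step 4 [EW]: N:wait,E:car4-GO,S:wait,W:empty | queues: N=0 E=3 S=0 W=0
Step 5 [NS]: N:empty,E:wait,S:empty,W:wait | queues: N=0 E=3 S=0 W=0
Step 6 [NS]: N:empty,E:wait,S:empty,W:wait | queues: N=0 E=3 S=0 W=0
Step 7 [EW]: N:wait,E:car5-GO,S:wait,W:empty | queues: N=0 E=2 S=0 W=0
Step 8 [EW]: N:wait,E:car6-GO,S:wait,W:empty | queues: N=0 E=1 S=0 W=0
Step 9 [NS]: N:empty,E:wait,S:empty,W:wait | queues: N=0 E=1 S=0 W=0
Step 10 [NS]: N:empty,E:wait,S:empty,W:wait | queues: N=0 E=1 S=0 W=0
Step 11 [EW]: N:wait,E:car8-GO,S:wait,W:empty | queues: N=0 E=0 S=0 W=0
Car 7 crosses at step 3

3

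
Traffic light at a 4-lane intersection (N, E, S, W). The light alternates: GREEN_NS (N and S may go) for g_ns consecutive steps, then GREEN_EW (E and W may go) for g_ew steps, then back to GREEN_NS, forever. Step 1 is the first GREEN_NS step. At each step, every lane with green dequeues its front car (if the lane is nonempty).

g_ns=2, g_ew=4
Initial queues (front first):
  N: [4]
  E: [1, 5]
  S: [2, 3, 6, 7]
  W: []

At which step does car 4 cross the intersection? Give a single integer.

Step 1 [NS]: N:car4-GO,E:wait,S:car2-GO,W:wait | queues: N=0 E=2 S=3 W=0
Step 2 [NS]: N:empty,E:wait,S:car3-GO,W:wait | queues: N=0 E=2 S=2 W=0
Step 3 [EW]: N:wait,E:car1-GO,S:wait,W:empty | queues: N=0 E=1 S=2 W=0
Step 4 [EW]: N:wait,E:car5-GO,S:wait,W:empty | queues: N=0 E=0 S=2 W=0
Step 5 [EW]: N:wait,E:empty,S:wait,W:empty | queues: N=0 E=0 S=2 W=0
Step 6 [EW]: N:wait,E:empty,S:wait,W:empty | queues: N=0 E=0 S=2 W=0
Step 7 [NS]: N:empty,E:wait,S:car6-GO,W:wait | queues: N=0 E=0 S=1 W=0
Step 8 [NS]: N:empty,E:wait,S:car7-GO,W:wait | queues: N=0 E=0 S=0 W=0
Car 4 crosses at step 1

1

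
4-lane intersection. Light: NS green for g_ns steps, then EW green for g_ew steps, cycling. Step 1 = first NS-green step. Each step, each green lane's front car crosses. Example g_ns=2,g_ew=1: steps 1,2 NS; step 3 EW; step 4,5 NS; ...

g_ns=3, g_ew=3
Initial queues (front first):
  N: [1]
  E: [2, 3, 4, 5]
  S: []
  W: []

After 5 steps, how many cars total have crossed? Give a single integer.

Step 1 [NS]: N:car1-GO,E:wait,S:empty,W:wait | queues: N=0 E=4 S=0 W=0
Step 2 [NS]: N:empty,E:wait,S:empty,W:wait | queues: N=0 E=4 S=0 W=0
Step 3 [NS]: N:empty,E:wait,S:empty,W:wait | queues: N=0 E=4 S=0 W=0
Step 4 [EW]: N:wait,E:car2-GO,S:wait,W:empty | queues: N=0 E=3 S=0 W=0
Step 5 [EW]: N:wait,E:car3-GO,S:wait,W:empty | queues: N=0 E=2 S=0 W=0
Cars crossed by step 5: 3

Answer: 3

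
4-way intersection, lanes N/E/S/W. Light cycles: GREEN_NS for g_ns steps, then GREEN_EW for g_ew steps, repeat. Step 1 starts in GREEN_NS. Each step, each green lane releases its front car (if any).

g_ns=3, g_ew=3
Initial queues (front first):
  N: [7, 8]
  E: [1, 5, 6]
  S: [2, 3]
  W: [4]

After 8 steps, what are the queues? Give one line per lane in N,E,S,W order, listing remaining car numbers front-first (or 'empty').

Step 1 [NS]: N:car7-GO,E:wait,S:car2-GO,W:wait | queues: N=1 E=3 S=1 W=1
Step 2 [NS]: N:car8-GO,E:wait,S:car3-GO,W:wait | queues: N=0 E=3 S=0 W=1
Step 3 [NS]: N:empty,E:wait,S:empty,W:wait | queues: N=0 E=3 S=0 W=1
Step 4 [EW]: N:wait,E:car1-GO,S:wait,W:car4-GO | queues: N=0 E=2 S=0 W=0
Step 5 [EW]: N:wait,E:car5-GO,S:wait,W:empty | queues: N=0 E=1 S=0 W=0
Step 6 [EW]: N:wait,E:car6-GO,S:wait,W:empty | queues: N=0 E=0 S=0 W=0

N: empty
E: empty
S: empty
W: empty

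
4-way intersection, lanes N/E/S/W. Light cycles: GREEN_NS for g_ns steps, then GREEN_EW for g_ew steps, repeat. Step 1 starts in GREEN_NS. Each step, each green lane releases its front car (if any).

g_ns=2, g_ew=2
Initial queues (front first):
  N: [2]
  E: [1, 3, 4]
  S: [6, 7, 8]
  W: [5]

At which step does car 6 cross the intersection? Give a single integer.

Step 1 [NS]: N:car2-GO,E:wait,S:car6-GO,W:wait | queues: N=0 E=3 S=2 W=1
Step 2 [NS]: N:empty,E:wait,S:car7-GO,W:wait | queues: N=0 E=3 S=1 W=1
Step 3 [EW]: N:wait,E:car1-GO,S:wait,W:car5-GO | queues: N=0 E=2 S=1 W=0
Step 4 [EW]: N:wait,E:car3-GO,S:wait,W:empty | queues: N=0 E=1 S=1 W=0
Step 5 [NS]: N:empty,E:wait,S:car8-GO,W:wait | queues: N=0 E=1 S=0 W=0
Step 6 [NS]: N:empty,E:wait,S:empty,W:wait | queues: N=0 E=1 S=0 W=0
Step 7 [EW]: N:wait,E:car4-GO,S:wait,W:empty | queues: N=0 E=0 S=0 W=0
Car 6 crosses at step 1

1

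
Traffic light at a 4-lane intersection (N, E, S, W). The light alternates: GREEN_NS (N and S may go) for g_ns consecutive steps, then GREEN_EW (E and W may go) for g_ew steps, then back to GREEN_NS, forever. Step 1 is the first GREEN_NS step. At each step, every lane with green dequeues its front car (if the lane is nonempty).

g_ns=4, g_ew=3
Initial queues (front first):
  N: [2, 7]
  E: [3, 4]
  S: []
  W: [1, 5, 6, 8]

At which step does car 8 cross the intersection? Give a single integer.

Step 1 [NS]: N:car2-GO,E:wait,S:empty,W:wait | queues: N=1 E=2 S=0 W=4
Step 2 [NS]: N:car7-GO,E:wait,S:empty,W:wait | queues: N=0 E=2 S=0 W=4
Step 3 [NS]: N:empty,E:wait,S:empty,W:wait | queues: N=0 E=2 S=0 W=4
Step 4 [NS]: N:empty,E:wait,S:empty,W:wait | queues: N=0 E=2 S=0 W=4
Step 5 [EW]: N:wait,E:car3-GO,S:wait,W:car1-GO | queues: N=0 E=1 S=0 W=3
Step 6 [EW]: N:wait,E:car4-GO,S:wait,W:car5-GO | queues: N=0 E=0 S=0 W=2
Step 7 [EW]: N:wait,E:empty,S:wait,W:car6-GO | queues: N=0 E=0 S=0 W=1
Step 8 [NS]: N:empty,E:wait,S:empty,W:wait | queues: N=0 E=0 S=0 W=1
Step 9 [NS]: N:empty,E:wait,S:empty,W:wait | queues: N=0 E=0 S=0 W=1
Step 10 [NS]: N:empty,E:wait,S:empty,W:wait | queues: N=0 E=0 S=0 W=1
Step 11 [NS]: N:empty,E:wait,S:empty,W:wait | queues: N=0 E=0 S=0 W=1
Step 12 [EW]: N:wait,E:empty,S:wait,W:car8-GO | queues: N=0 E=0 S=0 W=0
Car 8 crosses at step 12

12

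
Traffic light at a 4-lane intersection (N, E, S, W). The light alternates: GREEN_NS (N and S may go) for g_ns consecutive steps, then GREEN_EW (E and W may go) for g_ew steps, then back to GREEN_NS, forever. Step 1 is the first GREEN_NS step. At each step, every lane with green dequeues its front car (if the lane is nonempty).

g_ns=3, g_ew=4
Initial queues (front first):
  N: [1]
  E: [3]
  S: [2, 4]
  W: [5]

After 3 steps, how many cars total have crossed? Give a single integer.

Step 1 [NS]: N:car1-GO,E:wait,S:car2-GO,W:wait | queues: N=0 E=1 S=1 W=1
Step 2 [NS]: N:empty,E:wait,S:car4-GO,W:wait | queues: N=0 E=1 S=0 W=1
Step 3 [NS]: N:empty,E:wait,S:empty,W:wait | queues: N=0 E=1 S=0 W=1
Cars crossed by step 3: 3

Answer: 3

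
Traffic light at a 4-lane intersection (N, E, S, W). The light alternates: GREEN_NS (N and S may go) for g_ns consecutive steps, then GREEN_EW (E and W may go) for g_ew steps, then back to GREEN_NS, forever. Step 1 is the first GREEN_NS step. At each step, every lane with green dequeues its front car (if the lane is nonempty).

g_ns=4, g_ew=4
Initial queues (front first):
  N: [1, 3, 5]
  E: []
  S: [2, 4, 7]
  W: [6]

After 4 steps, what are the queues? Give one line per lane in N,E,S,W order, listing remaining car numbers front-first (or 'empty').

Step 1 [NS]: N:car1-GO,E:wait,S:car2-GO,W:wait | queues: N=2 E=0 S=2 W=1
Step 2 [NS]: N:car3-GO,E:wait,S:car4-GO,W:wait | queues: N=1 E=0 S=1 W=1
Step 3 [NS]: N:car5-GO,E:wait,S:car7-GO,W:wait | queues: N=0 E=0 S=0 W=1
Step 4 [NS]: N:empty,E:wait,S:empty,W:wait | queues: N=0 E=0 S=0 W=1

N: empty
E: empty
S: empty
W: 6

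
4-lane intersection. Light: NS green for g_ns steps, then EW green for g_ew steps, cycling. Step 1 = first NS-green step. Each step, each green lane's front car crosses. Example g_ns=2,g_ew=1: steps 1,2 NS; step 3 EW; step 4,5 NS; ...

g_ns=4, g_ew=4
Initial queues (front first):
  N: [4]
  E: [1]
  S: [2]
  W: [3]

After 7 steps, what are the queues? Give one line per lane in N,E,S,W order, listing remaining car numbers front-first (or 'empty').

Step 1 [NS]: N:car4-GO,E:wait,S:car2-GO,W:wait | queues: N=0 E=1 S=0 W=1
Step 2 [NS]: N:empty,E:wait,S:empty,W:wait | queues: N=0 E=1 S=0 W=1
Step 3 [NS]: N:empty,E:wait,S:empty,W:wait | queues: N=0 E=1 S=0 W=1
Step 4 [NS]: N:empty,E:wait,S:empty,W:wait | queues: N=0 E=1 S=0 W=1
Step 5 [EW]: N:wait,E:car1-GO,S:wait,W:car3-GO | queues: N=0 E=0 S=0 W=0

N: empty
E: empty
S: empty
W: empty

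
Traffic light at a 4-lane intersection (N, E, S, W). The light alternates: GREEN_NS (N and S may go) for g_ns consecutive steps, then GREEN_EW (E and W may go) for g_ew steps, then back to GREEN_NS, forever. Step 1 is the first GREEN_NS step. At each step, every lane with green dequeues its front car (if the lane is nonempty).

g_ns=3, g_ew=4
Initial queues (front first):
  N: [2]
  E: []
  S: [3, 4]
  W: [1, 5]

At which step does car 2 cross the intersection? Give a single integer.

Step 1 [NS]: N:car2-GO,E:wait,S:car3-GO,W:wait | queues: N=0 E=0 S=1 W=2
Step 2 [NS]: N:empty,E:wait,S:car4-GO,W:wait | queues: N=0 E=0 S=0 W=2
Step 3 [NS]: N:empty,E:wait,S:empty,W:wait | queues: N=0 E=0 S=0 W=2
Step 4 [EW]: N:wait,E:empty,S:wait,W:car1-GO | queues: N=0 E=0 S=0 W=1
Step 5 [EW]: N:wait,E:empty,S:wait,W:car5-GO | queues: N=0 E=0 S=0 W=0
Car 2 crosses at step 1

1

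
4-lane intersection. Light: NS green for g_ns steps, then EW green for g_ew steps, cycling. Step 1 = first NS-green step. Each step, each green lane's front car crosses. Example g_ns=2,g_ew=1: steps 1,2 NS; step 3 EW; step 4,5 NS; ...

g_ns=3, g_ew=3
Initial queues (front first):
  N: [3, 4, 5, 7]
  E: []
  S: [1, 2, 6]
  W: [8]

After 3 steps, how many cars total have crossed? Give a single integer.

Answer: 6

Derivation:
Step 1 [NS]: N:car3-GO,E:wait,S:car1-GO,W:wait | queues: N=3 E=0 S=2 W=1
Step 2 [NS]: N:car4-GO,E:wait,S:car2-GO,W:wait | queues: N=2 E=0 S=1 W=1
Step 3 [NS]: N:car5-GO,E:wait,S:car6-GO,W:wait | queues: N=1 E=0 S=0 W=1
Cars crossed by step 3: 6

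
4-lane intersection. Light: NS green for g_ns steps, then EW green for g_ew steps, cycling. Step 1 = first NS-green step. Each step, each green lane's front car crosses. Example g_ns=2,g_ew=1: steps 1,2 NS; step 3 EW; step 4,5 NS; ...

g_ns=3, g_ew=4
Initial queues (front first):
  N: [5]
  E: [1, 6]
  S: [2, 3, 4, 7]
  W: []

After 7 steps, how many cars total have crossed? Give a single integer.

Answer: 6

Derivation:
Step 1 [NS]: N:car5-GO,E:wait,S:car2-GO,W:wait | queues: N=0 E=2 S=3 W=0
Step 2 [NS]: N:empty,E:wait,S:car3-GO,W:wait | queues: N=0 E=2 S=2 W=0
Step 3 [NS]: N:empty,E:wait,S:car4-GO,W:wait | queues: N=0 E=2 S=1 W=0
Step 4 [EW]: N:wait,E:car1-GO,S:wait,W:empty | queues: N=0 E=1 S=1 W=0
Step 5 [EW]: N:wait,E:car6-GO,S:wait,W:empty | queues: N=0 E=0 S=1 W=0
Step 6 [EW]: N:wait,E:empty,S:wait,W:empty | queues: N=0 E=0 S=1 W=0
Step 7 [EW]: N:wait,E:empty,S:wait,W:empty | queues: N=0 E=0 S=1 W=0
Cars crossed by step 7: 6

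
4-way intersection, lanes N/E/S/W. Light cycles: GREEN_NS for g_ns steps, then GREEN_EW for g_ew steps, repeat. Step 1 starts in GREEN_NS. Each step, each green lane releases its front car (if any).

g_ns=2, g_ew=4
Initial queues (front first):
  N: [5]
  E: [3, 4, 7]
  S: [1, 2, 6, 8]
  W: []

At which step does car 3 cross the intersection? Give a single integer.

Step 1 [NS]: N:car5-GO,E:wait,S:car1-GO,W:wait | queues: N=0 E=3 S=3 W=0
Step 2 [NS]: N:empty,E:wait,S:car2-GO,W:wait | queues: N=0 E=3 S=2 W=0
Step 3 [EW]: N:wait,E:car3-GO,S:wait,W:empty | queues: N=0 E=2 S=2 W=0
Step 4 [EW]: N:wait,E:car4-GO,S:wait,W:empty | queues: N=0 E=1 S=2 W=0
Step 5 [EW]: N:wait,E:car7-GO,S:wait,W:empty | queues: N=0 E=0 S=2 W=0
Step 6 [EW]: N:wait,E:empty,S:wait,W:empty | queues: N=0 E=0 S=2 W=0
Step 7 [NS]: N:empty,E:wait,S:car6-GO,W:wait | queues: N=0 E=0 S=1 W=0
Step 8 [NS]: N:empty,E:wait,S:car8-GO,W:wait | queues: N=0 E=0 S=0 W=0
Car 3 crosses at step 3

3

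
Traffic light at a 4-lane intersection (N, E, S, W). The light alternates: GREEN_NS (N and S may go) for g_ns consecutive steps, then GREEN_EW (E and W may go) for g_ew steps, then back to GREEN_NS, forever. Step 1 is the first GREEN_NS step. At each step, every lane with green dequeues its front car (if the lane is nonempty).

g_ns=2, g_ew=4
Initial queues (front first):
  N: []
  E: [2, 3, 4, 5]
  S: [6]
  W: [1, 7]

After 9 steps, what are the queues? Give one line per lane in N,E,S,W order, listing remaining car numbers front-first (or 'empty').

Step 1 [NS]: N:empty,E:wait,S:car6-GO,W:wait | queues: N=0 E=4 S=0 W=2
Step 2 [NS]: N:empty,E:wait,S:empty,W:wait | queues: N=0 E=4 S=0 W=2
Step 3 [EW]: N:wait,E:car2-GO,S:wait,W:car1-GO | queues: N=0 E=3 S=0 W=1
Step 4 [EW]: N:wait,E:car3-GO,S:wait,W:car7-GO | queues: N=0 E=2 S=0 W=0
Step 5 [EW]: N:wait,E:car4-GO,S:wait,W:empty | queues: N=0 E=1 S=0 W=0
Step 6 [EW]: N:wait,E:car5-GO,S:wait,W:empty | queues: N=0 E=0 S=0 W=0

N: empty
E: empty
S: empty
W: empty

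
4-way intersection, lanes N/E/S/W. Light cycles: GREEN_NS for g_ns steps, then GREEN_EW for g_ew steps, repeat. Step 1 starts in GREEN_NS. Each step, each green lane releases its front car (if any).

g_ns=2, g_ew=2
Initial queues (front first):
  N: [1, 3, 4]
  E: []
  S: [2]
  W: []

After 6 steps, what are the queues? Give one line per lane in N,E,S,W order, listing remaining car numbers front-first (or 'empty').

Step 1 [NS]: N:car1-GO,E:wait,S:car2-GO,W:wait | queues: N=2 E=0 S=0 W=0
Step 2 [NS]: N:car3-GO,E:wait,S:empty,W:wait | queues: N=1 E=0 S=0 W=0
Step 3 [EW]: N:wait,E:empty,S:wait,W:empty | queues: N=1 E=0 S=0 W=0
Step 4 [EW]: N:wait,E:empty,S:wait,W:empty | queues: N=1 E=0 S=0 W=0
Step 5 [NS]: N:car4-GO,E:wait,S:empty,W:wait | queues: N=0 E=0 S=0 W=0

N: empty
E: empty
S: empty
W: empty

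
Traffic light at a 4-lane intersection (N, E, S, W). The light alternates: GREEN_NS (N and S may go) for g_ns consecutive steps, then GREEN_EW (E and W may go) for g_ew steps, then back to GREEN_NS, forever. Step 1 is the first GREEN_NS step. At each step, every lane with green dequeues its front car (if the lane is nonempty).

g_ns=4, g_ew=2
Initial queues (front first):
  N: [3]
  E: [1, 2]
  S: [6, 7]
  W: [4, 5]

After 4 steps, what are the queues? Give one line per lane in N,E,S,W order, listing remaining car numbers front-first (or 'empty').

Step 1 [NS]: N:car3-GO,E:wait,S:car6-GO,W:wait | queues: N=0 E=2 S=1 W=2
Step 2 [NS]: N:empty,E:wait,S:car7-GO,W:wait | queues: N=0 E=2 S=0 W=2
Step 3 [NS]: N:empty,E:wait,S:empty,W:wait | queues: N=0 E=2 S=0 W=2
Step 4 [NS]: N:empty,E:wait,S:empty,W:wait | queues: N=0 E=2 S=0 W=2

N: empty
E: 1 2
S: empty
W: 4 5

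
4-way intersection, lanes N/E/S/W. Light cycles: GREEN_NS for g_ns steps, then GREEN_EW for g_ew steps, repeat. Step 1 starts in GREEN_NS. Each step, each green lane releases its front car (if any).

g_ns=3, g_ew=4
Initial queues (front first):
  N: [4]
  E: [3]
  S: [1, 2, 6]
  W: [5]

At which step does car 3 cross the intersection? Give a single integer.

Step 1 [NS]: N:car4-GO,E:wait,S:car1-GO,W:wait | queues: N=0 E=1 S=2 W=1
Step 2 [NS]: N:empty,E:wait,S:car2-GO,W:wait | queues: N=0 E=1 S=1 W=1
Step 3 [NS]: N:empty,E:wait,S:car6-GO,W:wait | queues: N=0 E=1 S=0 W=1
Step 4 [EW]: N:wait,E:car3-GO,S:wait,W:car5-GO | queues: N=0 E=0 S=0 W=0
Car 3 crosses at step 4

4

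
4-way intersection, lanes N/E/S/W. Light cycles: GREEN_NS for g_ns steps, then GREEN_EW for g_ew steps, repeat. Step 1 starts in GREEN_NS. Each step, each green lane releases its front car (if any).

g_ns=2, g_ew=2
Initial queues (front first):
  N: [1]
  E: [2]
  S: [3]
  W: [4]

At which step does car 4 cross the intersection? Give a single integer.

Step 1 [NS]: N:car1-GO,E:wait,S:car3-GO,W:wait | queues: N=0 E=1 S=0 W=1
Step 2 [NS]: N:empty,E:wait,S:empty,W:wait | queues: N=0 E=1 S=0 W=1
Step 3 [EW]: N:wait,E:car2-GO,S:wait,W:car4-GO | queues: N=0 E=0 S=0 W=0
Car 4 crosses at step 3

3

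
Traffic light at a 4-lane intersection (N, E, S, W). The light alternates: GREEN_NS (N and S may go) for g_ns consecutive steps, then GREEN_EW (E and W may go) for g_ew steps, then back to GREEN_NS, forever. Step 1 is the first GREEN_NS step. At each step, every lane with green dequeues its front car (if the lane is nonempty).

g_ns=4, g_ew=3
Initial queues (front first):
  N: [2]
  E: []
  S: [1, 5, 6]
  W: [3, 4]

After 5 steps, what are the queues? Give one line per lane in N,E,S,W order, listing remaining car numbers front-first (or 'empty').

Step 1 [NS]: N:car2-GO,E:wait,S:car1-GO,W:wait | queues: N=0 E=0 S=2 W=2
Step 2 [NS]: N:empty,E:wait,S:car5-GO,W:wait | queues: N=0 E=0 S=1 W=2
Step 3 [NS]: N:empty,E:wait,S:car6-GO,W:wait | queues: N=0 E=0 S=0 W=2
Step 4 [NS]: N:empty,E:wait,S:empty,W:wait | queues: N=0 E=0 S=0 W=2
Step 5 [EW]: N:wait,E:empty,S:wait,W:car3-GO | queues: N=0 E=0 S=0 W=1

N: empty
E: empty
S: empty
W: 4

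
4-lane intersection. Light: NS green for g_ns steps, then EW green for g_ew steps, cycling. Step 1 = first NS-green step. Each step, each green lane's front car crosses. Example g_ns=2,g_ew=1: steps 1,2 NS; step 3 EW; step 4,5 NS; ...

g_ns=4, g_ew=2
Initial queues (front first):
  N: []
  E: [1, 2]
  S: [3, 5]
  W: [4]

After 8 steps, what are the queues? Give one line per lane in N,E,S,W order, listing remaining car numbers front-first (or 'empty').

Step 1 [NS]: N:empty,E:wait,S:car3-GO,W:wait | queues: N=0 E=2 S=1 W=1
Step 2 [NS]: N:empty,E:wait,S:car5-GO,W:wait | queues: N=0 E=2 S=0 W=1
Step 3 [NS]: N:empty,E:wait,S:empty,W:wait | queues: N=0 E=2 S=0 W=1
Step 4 [NS]: N:empty,E:wait,S:empty,W:wait | queues: N=0 E=2 S=0 W=1
Step 5 [EW]: N:wait,E:car1-GO,S:wait,W:car4-GO | queues: N=0 E=1 S=0 W=0
Step 6 [EW]: N:wait,E:car2-GO,S:wait,W:empty | queues: N=0 E=0 S=0 W=0

N: empty
E: empty
S: empty
W: empty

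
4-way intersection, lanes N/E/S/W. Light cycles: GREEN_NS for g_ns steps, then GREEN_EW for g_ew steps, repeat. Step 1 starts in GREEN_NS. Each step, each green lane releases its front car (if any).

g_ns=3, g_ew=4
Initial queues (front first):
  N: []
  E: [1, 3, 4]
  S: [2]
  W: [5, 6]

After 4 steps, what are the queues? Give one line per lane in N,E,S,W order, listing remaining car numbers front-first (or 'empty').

Step 1 [NS]: N:empty,E:wait,S:car2-GO,W:wait | queues: N=0 E=3 S=0 W=2
Step 2 [NS]: N:empty,E:wait,S:empty,W:wait | queues: N=0 E=3 S=0 W=2
Step 3 [NS]: N:empty,E:wait,S:empty,W:wait | queues: N=0 E=3 S=0 W=2
Step 4 [EW]: N:wait,E:car1-GO,S:wait,W:car5-GO | queues: N=0 E=2 S=0 W=1

N: empty
E: 3 4
S: empty
W: 6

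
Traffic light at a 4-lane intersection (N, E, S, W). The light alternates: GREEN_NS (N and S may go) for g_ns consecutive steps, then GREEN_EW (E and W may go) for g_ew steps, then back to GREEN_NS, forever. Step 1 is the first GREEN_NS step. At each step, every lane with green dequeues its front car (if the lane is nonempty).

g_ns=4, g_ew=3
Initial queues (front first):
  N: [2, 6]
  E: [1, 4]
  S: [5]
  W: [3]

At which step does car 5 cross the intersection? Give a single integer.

Step 1 [NS]: N:car2-GO,E:wait,S:car5-GO,W:wait | queues: N=1 E=2 S=0 W=1
Step 2 [NS]: N:car6-GO,E:wait,S:empty,W:wait | queues: N=0 E=2 S=0 W=1
Step 3 [NS]: N:empty,E:wait,S:empty,W:wait | queues: N=0 E=2 S=0 W=1
Step 4 [NS]: N:empty,E:wait,S:empty,W:wait | queues: N=0 E=2 S=0 W=1
Step 5 [EW]: N:wait,E:car1-GO,S:wait,W:car3-GO | queues: N=0 E=1 S=0 W=0
Step 6 [EW]: N:wait,E:car4-GO,S:wait,W:empty | queues: N=0 E=0 S=0 W=0
Car 5 crosses at step 1

1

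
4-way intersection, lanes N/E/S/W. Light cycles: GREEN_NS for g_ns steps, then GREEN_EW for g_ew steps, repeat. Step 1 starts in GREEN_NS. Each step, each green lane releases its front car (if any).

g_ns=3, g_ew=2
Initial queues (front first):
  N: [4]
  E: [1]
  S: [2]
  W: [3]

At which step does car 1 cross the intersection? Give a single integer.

Step 1 [NS]: N:car4-GO,E:wait,S:car2-GO,W:wait | queues: N=0 E=1 S=0 W=1
Step 2 [NS]: N:empty,E:wait,S:empty,W:wait | queues: N=0 E=1 S=0 W=1
Step 3 [NS]: N:empty,E:wait,S:empty,W:wait | queues: N=0 E=1 S=0 W=1
Step 4 [EW]: N:wait,E:car1-GO,S:wait,W:car3-GO | queues: N=0 E=0 S=0 W=0
Car 1 crosses at step 4

4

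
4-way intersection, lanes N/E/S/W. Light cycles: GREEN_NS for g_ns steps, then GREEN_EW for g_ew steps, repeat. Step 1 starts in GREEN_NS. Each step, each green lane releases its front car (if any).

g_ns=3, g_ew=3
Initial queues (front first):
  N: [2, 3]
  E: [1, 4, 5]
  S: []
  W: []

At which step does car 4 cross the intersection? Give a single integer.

Step 1 [NS]: N:car2-GO,E:wait,S:empty,W:wait | queues: N=1 E=3 S=0 W=0
Step 2 [NS]: N:car3-GO,E:wait,S:empty,W:wait | queues: N=0 E=3 S=0 W=0
Step 3 [NS]: N:empty,E:wait,S:empty,W:wait | queues: N=0 E=3 S=0 W=0
Step 4 [EW]: N:wait,E:car1-GO,S:wait,W:empty | queues: N=0 E=2 S=0 W=0
Step 5 [EW]: N:wait,E:car4-GO,S:wait,W:empty | queues: N=0 E=1 S=0 W=0
Step 6 [EW]: N:wait,E:car5-GO,S:wait,W:empty | queues: N=0 E=0 S=0 W=0
Car 4 crosses at step 5

5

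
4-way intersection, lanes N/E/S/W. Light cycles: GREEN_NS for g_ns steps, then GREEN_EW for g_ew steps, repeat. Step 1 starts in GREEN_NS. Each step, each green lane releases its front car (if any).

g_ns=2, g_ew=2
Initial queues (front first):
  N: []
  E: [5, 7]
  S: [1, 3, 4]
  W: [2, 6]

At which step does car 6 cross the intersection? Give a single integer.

Step 1 [NS]: N:empty,E:wait,S:car1-GO,W:wait | queues: N=0 E=2 S=2 W=2
Step 2 [NS]: N:empty,E:wait,S:car3-GO,W:wait | queues: N=0 E=2 S=1 W=2
Step 3 [EW]: N:wait,E:car5-GO,S:wait,W:car2-GO | queues: N=0 E=1 S=1 W=1
Step 4 [EW]: N:wait,E:car7-GO,S:wait,W:car6-GO | queues: N=0 E=0 S=1 W=0
Step 5 [NS]: N:empty,E:wait,S:car4-GO,W:wait | queues: N=0 E=0 S=0 W=0
Car 6 crosses at step 4

4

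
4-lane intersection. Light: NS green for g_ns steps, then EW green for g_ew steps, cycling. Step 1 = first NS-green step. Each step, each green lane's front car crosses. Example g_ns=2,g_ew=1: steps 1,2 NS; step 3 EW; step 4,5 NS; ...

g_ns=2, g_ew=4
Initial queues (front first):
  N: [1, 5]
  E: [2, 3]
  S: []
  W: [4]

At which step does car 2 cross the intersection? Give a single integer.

Step 1 [NS]: N:car1-GO,E:wait,S:empty,W:wait | queues: N=1 E=2 S=0 W=1
Step 2 [NS]: N:car5-GO,E:wait,S:empty,W:wait | queues: N=0 E=2 S=0 W=1
Step 3 [EW]: N:wait,E:car2-GO,S:wait,W:car4-GO | queues: N=0 E=1 S=0 W=0
Step 4 [EW]: N:wait,E:car3-GO,S:wait,W:empty | queues: N=0 E=0 S=0 W=0
Car 2 crosses at step 3

3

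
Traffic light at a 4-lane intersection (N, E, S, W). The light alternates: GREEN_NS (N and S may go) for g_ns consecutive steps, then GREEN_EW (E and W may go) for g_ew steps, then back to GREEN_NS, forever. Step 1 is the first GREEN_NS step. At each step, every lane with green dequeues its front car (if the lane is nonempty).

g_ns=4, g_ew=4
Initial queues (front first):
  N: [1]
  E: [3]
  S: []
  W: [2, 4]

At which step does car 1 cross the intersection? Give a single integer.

Step 1 [NS]: N:car1-GO,E:wait,S:empty,W:wait | queues: N=0 E=1 S=0 W=2
Step 2 [NS]: N:empty,E:wait,S:empty,W:wait | queues: N=0 E=1 S=0 W=2
Step 3 [NS]: N:empty,E:wait,S:empty,W:wait | queues: N=0 E=1 S=0 W=2
Step 4 [NS]: N:empty,E:wait,S:empty,W:wait | queues: N=0 E=1 S=0 W=2
Step 5 [EW]: N:wait,E:car3-GO,S:wait,W:car2-GO | queues: N=0 E=0 S=0 W=1
Step 6 [EW]: N:wait,E:empty,S:wait,W:car4-GO | queues: N=0 E=0 S=0 W=0
Car 1 crosses at step 1

1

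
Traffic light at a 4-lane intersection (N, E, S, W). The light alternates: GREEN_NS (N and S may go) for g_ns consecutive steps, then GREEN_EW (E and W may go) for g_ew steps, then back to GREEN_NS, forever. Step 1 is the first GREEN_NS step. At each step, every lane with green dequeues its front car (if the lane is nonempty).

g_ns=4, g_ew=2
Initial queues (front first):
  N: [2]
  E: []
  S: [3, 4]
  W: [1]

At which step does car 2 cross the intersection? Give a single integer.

Step 1 [NS]: N:car2-GO,E:wait,S:car3-GO,W:wait | queues: N=0 E=0 S=1 W=1
Step 2 [NS]: N:empty,E:wait,S:car4-GO,W:wait | queues: N=0 E=0 S=0 W=1
Step 3 [NS]: N:empty,E:wait,S:empty,W:wait | queues: N=0 E=0 S=0 W=1
Step 4 [NS]: N:empty,E:wait,S:empty,W:wait | queues: N=0 E=0 S=0 W=1
Step 5 [EW]: N:wait,E:empty,S:wait,W:car1-GO | queues: N=0 E=0 S=0 W=0
Car 2 crosses at step 1

1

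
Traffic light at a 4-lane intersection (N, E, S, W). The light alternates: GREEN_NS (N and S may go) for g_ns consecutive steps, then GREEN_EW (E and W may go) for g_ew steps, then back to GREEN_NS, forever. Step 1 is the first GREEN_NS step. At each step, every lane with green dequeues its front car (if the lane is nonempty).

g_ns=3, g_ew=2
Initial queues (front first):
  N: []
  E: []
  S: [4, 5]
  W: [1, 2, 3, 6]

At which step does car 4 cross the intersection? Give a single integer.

Step 1 [NS]: N:empty,E:wait,S:car4-GO,W:wait | queues: N=0 E=0 S=1 W=4
Step 2 [NS]: N:empty,E:wait,S:car5-GO,W:wait | queues: N=0 E=0 S=0 W=4
Step 3 [NS]: N:empty,E:wait,S:empty,W:wait | queues: N=0 E=0 S=0 W=4
Step 4 [EW]: N:wait,E:empty,S:wait,W:car1-GO | queues: N=0 E=0 S=0 W=3
Step 5 [EW]: N:wait,E:empty,S:wait,W:car2-GO | queues: N=0 E=0 S=0 W=2
Step 6 [NS]: N:empty,E:wait,S:empty,W:wait | queues: N=0 E=0 S=0 W=2
Step 7 [NS]: N:empty,E:wait,S:empty,W:wait | queues: N=0 E=0 S=0 W=2
Step 8 [NS]: N:empty,E:wait,S:empty,W:wait | queues: N=0 E=0 S=0 W=2
Step 9 [EW]: N:wait,E:empty,S:wait,W:car3-GO | queues: N=0 E=0 S=0 W=1
Step 10 [EW]: N:wait,E:empty,S:wait,W:car6-GO | queues: N=0 E=0 S=0 W=0
Car 4 crosses at step 1

1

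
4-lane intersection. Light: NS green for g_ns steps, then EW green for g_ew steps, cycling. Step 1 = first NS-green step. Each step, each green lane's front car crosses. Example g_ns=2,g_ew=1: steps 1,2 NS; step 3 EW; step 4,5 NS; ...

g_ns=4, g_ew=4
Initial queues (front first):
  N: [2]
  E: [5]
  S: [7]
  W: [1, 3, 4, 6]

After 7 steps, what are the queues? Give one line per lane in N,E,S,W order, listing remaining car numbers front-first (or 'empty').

Step 1 [NS]: N:car2-GO,E:wait,S:car7-GO,W:wait | queues: N=0 E=1 S=0 W=4
Step 2 [NS]: N:empty,E:wait,S:empty,W:wait | queues: N=0 E=1 S=0 W=4
Step 3 [NS]: N:empty,E:wait,S:empty,W:wait | queues: N=0 E=1 S=0 W=4
Step 4 [NS]: N:empty,E:wait,S:empty,W:wait | queues: N=0 E=1 S=0 W=4
Step 5 [EW]: N:wait,E:car5-GO,S:wait,W:car1-GO | queues: N=0 E=0 S=0 W=3
Step 6 [EW]: N:wait,E:empty,S:wait,W:car3-GO | queues: N=0 E=0 S=0 W=2
Step 7 [EW]: N:wait,E:empty,S:wait,W:car4-GO | queues: N=0 E=0 S=0 W=1

N: empty
E: empty
S: empty
W: 6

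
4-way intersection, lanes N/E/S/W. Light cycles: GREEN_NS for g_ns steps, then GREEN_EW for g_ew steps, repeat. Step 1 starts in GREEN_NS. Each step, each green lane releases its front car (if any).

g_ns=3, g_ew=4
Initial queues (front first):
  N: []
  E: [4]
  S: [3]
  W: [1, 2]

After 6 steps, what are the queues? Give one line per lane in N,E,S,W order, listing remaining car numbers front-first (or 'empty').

Step 1 [NS]: N:empty,E:wait,S:car3-GO,W:wait | queues: N=0 E=1 S=0 W=2
Step 2 [NS]: N:empty,E:wait,S:empty,W:wait | queues: N=0 E=1 S=0 W=2
Step 3 [NS]: N:empty,E:wait,S:empty,W:wait | queues: N=0 E=1 S=0 W=2
Step 4 [EW]: N:wait,E:car4-GO,S:wait,W:car1-GO | queues: N=0 E=0 S=0 W=1
Step 5 [EW]: N:wait,E:empty,S:wait,W:car2-GO | queues: N=0 E=0 S=0 W=0

N: empty
E: empty
S: empty
W: empty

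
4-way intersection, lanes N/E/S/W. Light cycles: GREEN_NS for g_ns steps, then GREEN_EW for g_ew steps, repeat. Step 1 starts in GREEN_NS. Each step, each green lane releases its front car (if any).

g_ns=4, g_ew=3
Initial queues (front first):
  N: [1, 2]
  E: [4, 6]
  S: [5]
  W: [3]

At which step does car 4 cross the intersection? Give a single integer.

Step 1 [NS]: N:car1-GO,E:wait,S:car5-GO,W:wait | queues: N=1 E=2 S=0 W=1
Step 2 [NS]: N:car2-GO,E:wait,S:empty,W:wait | queues: N=0 E=2 S=0 W=1
Step 3 [NS]: N:empty,E:wait,S:empty,W:wait | queues: N=0 E=2 S=0 W=1
Step 4 [NS]: N:empty,E:wait,S:empty,W:wait | queues: N=0 E=2 S=0 W=1
Step 5 [EW]: N:wait,E:car4-GO,S:wait,W:car3-GO | queues: N=0 E=1 S=0 W=0
Step 6 [EW]: N:wait,E:car6-GO,S:wait,W:empty | queues: N=0 E=0 S=0 W=0
Car 4 crosses at step 5

5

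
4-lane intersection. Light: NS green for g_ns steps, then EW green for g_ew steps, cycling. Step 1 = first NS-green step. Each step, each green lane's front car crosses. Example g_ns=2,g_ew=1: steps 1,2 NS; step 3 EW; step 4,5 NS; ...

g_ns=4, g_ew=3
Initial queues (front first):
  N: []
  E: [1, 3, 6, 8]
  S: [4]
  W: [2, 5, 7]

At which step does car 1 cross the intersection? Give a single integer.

Step 1 [NS]: N:empty,E:wait,S:car4-GO,W:wait | queues: N=0 E=4 S=0 W=3
Step 2 [NS]: N:empty,E:wait,S:empty,W:wait | queues: N=0 E=4 S=0 W=3
Step 3 [NS]: N:empty,E:wait,S:empty,W:wait | queues: N=0 E=4 S=0 W=3
Step 4 [NS]: N:empty,E:wait,S:empty,W:wait | queues: N=0 E=4 S=0 W=3
Step 5 [EW]: N:wait,E:car1-GO,S:wait,W:car2-GO | queues: N=0 E=3 S=0 W=2
Step 6 [EW]: N:wait,E:car3-GO,S:wait,W:car5-GO | queues: N=0 E=2 S=0 W=1
Step 7 [EW]: N:wait,E:car6-GO,S:wait,W:car7-GO | queues: N=0 E=1 S=0 W=0
Step 8 [NS]: N:empty,E:wait,S:empty,W:wait | queues: N=0 E=1 S=0 W=0
Step 9 [NS]: N:empty,E:wait,S:empty,W:wait | queues: N=0 E=1 S=0 W=0
Step 10 [NS]: N:empty,E:wait,S:empty,W:wait | queues: N=0 E=1 S=0 W=0
Step 11 [NS]: N:empty,E:wait,S:empty,W:wait | queues: N=0 E=1 S=0 W=0
Step 12 [EW]: N:wait,E:car8-GO,S:wait,W:empty | queues: N=0 E=0 S=0 W=0
Car 1 crosses at step 5

5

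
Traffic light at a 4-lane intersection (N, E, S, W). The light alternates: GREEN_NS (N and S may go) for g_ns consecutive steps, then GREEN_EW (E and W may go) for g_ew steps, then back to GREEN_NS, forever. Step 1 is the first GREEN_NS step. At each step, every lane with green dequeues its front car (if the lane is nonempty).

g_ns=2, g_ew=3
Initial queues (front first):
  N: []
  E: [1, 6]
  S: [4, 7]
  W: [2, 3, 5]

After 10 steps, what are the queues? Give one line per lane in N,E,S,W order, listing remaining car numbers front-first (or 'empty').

Step 1 [NS]: N:empty,E:wait,S:car4-GO,W:wait | queues: N=0 E=2 S=1 W=3
Step 2 [NS]: N:empty,E:wait,S:car7-GO,W:wait | queues: N=0 E=2 S=0 W=3
Step 3 [EW]: N:wait,E:car1-GO,S:wait,W:car2-GO | queues: N=0 E=1 S=0 W=2
Step 4 [EW]: N:wait,E:car6-GO,S:wait,W:car3-GO | queues: N=0 E=0 S=0 W=1
Step 5 [EW]: N:wait,E:empty,S:wait,W:car5-GO | queues: N=0 E=0 S=0 W=0

N: empty
E: empty
S: empty
W: empty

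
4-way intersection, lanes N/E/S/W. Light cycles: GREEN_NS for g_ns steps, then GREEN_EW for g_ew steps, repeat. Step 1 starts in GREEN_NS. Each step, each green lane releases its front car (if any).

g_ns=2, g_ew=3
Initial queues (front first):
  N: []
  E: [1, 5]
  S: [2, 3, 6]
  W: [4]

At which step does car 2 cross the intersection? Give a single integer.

Step 1 [NS]: N:empty,E:wait,S:car2-GO,W:wait | queues: N=0 E=2 S=2 W=1
Step 2 [NS]: N:empty,E:wait,S:car3-GO,W:wait | queues: N=0 E=2 S=1 W=1
Step 3 [EW]: N:wait,E:car1-GO,S:wait,W:car4-GO | queues: N=0 E=1 S=1 W=0
Step 4 [EW]: N:wait,E:car5-GO,S:wait,W:empty | queues: N=0 E=0 S=1 W=0
Step 5 [EW]: N:wait,E:empty,S:wait,W:empty | queues: N=0 E=0 S=1 W=0
Step 6 [NS]: N:empty,E:wait,S:car6-GO,W:wait | queues: N=0 E=0 S=0 W=0
Car 2 crosses at step 1

1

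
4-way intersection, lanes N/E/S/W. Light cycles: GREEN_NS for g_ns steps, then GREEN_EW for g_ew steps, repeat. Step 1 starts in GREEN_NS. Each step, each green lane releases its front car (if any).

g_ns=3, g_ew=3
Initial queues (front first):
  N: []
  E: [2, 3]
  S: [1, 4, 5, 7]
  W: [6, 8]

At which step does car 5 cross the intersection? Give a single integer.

Step 1 [NS]: N:empty,E:wait,S:car1-GO,W:wait | queues: N=0 E=2 S=3 W=2
Step 2 [NS]: N:empty,E:wait,S:car4-GO,W:wait | queues: N=0 E=2 S=2 W=2
Step 3 [NS]: N:empty,E:wait,S:car5-GO,W:wait | queues: N=0 E=2 S=1 W=2
Step 4 [EW]: N:wait,E:car2-GO,S:wait,W:car6-GO | queues: N=0 E=1 S=1 W=1
Step 5 [EW]: N:wait,E:car3-GO,S:wait,W:car8-GO | queues: N=0 E=0 S=1 W=0
Step 6 [EW]: N:wait,E:empty,S:wait,W:empty | queues: N=0 E=0 S=1 W=0
Step 7 [NS]: N:empty,E:wait,S:car7-GO,W:wait | queues: N=0 E=0 S=0 W=0
Car 5 crosses at step 3

3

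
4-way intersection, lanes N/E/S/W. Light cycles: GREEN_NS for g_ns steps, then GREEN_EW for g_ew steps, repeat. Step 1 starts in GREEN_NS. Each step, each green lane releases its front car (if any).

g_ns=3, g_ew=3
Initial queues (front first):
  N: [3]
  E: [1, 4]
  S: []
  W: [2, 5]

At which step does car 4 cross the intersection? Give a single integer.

Step 1 [NS]: N:car3-GO,E:wait,S:empty,W:wait | queues: N=0 E=2 S=0 W=2
Step 2 [NS]: N:empty,E:wait,S:empty,W:wait | queues: N=0 E=2 S=0 W=2
Step 3 [NS]: N:empty,E:wait,S:empty,W:wait | queues: N=0 E=2 S=0 W=2
Step 4 [EW]: N:wait,E:car1-GO,S:wait,W:car2-GO | queues: N=0 E=1 S=0 W=1
Step 5 [EW]: N:wait,E:car4-GO,S:wait,W:car5-GO | queues: N=0 E=0 S=0 W=0
Car 4 crosses at step 5

5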